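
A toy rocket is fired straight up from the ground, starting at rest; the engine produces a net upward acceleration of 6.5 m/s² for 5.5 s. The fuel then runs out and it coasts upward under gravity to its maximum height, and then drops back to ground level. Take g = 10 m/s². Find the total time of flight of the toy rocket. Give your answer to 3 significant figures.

Phase 1 (powered ascent): v₀ = 0 m/s, a = 6.5 m/s².
v = v₀ + at = 0 + (6.5)(5.5) = 35.8 m/s
Δx = v₀t + ½at² = 0·5.5 + 0.5·6.5·5.5² = 98.3 m

Phase 2 (coasting upward): v₀ = 35.8 m/s, a = -10 m/s².
v = v₀ + at → t = (0 − 35.8) / -10 = 3.58 s
v² = v₀² + 2aΔx → Δx = (0² − 35.8²)/(2·-10) = 63.9 m

Phase 3 (free fall): v₀ = 0 m/s, a = -10 m/s².
Falls 162 m from rest: t = √(2·162/10) = 5.70 s; v = g·t = 57.0 m/s.
Total time = 5.50 + 3.58 + 5.70 = 14.8 s

14.8 s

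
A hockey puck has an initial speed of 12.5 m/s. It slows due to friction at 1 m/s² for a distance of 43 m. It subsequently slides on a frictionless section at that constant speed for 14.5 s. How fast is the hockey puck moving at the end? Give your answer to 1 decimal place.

Phase 1 (decelerating): v₀ = 12.5 m/s, a = -1 m/s².
v² = v₀² + 2aΔx = 12.5² + 2·-1·43 = 70.2 → v = 8.38 m/s
t = (v − v₀)/a = (8.38 − 12.5)/-1 = 4.12 s

Phase 2 (constant speed): v₀ = 8.38 m/s, a = 0 m/s².
v = v₀ + at = 8.38 + (0)(14.5) = 8.38 m/s
Δx = v₀t + ½at² = 8.38·14.5 + 0.5·0·14.5² = 122 m
Final speed = 8.38 m/s

8.4 m/s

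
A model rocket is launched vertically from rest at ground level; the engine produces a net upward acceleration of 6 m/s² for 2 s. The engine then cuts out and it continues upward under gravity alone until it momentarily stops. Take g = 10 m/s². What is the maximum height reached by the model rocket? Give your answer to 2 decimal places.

19.20 m

Phase 1 (powered ascent): v₀ = 0 m/s, a = 6 m/s².
v = v₀ + at = 0 + (6)(2) = 12.0 m/s
Δx = v₀t + ½at² = 0·2 + 0.5·6·2² = 12.0 m

Phase 2 (coasting upward): v₀ = 12.0 m/s, a = -10 m/s².
v = v₀ + at → t = (0 − 12.0) / -10 = 1.20 s
v² = v₀² + 2aΔx → Δx = (0² − 12.0²)/(2·-10) = 7.20 m
Maximum height = 12.0 + 7.20 = 19.2 m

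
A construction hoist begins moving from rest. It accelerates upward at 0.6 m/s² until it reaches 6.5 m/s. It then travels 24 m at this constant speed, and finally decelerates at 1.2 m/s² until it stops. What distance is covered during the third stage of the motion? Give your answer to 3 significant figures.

Phase 1 (accelerating): v₀ = 0 m/s, a = 0.6 m/s².
v = v₀ + at → t = (6.5 − 0) / 0.6 = 10.8 s
v² = v₀² + 2aΔx → Δx = (6.5² − 0²)/(2·0.6) = 35.2 m

Phase 2 (constant speed): v₀ = 6.50 m/s, a = 0 m/s².
Constant speed: t = d/v = 24/6.50 = 3.69 s

Phase 3 (decelerating): v₀ = 6.50 m/s, a = -1.2 m/s².
v = v₀ + at → t = (0 − 6.50) / -1.2 = 5.42 s
v² = v₀² + 2aΔx → Δx = (0² − 6.50²)/(2·-1.2) = 17.6 m
Distance in phase 3 = 17.6 m

17.6 m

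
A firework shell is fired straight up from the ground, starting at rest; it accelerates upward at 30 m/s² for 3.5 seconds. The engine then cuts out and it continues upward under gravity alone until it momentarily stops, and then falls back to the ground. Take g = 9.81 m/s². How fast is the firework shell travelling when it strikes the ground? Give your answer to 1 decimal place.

Phase 1 (powered ascent): v₀ = 0 m/s, a = 30 m/s².
v = v₀ + at = 0 + (30)(3.5) = 105 m/s
Δx = v₀t + ½at² = 0·3.5 + 0.5·30·3.5² = 184 m

Phase 2 (coasting upward): v₀ = 105 m/s, a = -9.81 m/s².
v = v₀ + at → t = (0 − 105) / -9.81 = 10.7 s
v² = v₀² + 2aΔx → Δx = (0² − 105²)/(2·-9.81) = 562 m

Phase 3 (free fall): v₀ = 0 m/s, a = -9.81 m/s².
Falls 746 m from rest: t = √(2·746/9.81) = 12.3 s; v = g·t = 121 m/s.
Impact speed = 121 m/s

121.0 m/s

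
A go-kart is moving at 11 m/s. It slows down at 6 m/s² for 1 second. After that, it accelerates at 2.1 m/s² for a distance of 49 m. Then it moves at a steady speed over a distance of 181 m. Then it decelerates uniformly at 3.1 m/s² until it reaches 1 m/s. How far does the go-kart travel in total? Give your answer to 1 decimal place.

275.1 m

Phase 1 (decelerating): v₀ = 11.0 m/s, a = -6 m/s².
v = v₀ + at = 11.0 + (-6)(1) = 5.00 m/s
Δx = v₀t + ½at² = 11.0·1 + 0.5·-6·1² = 8.00 m

Phase 2 (accelerating): v₀ = 5.00 m/s, a = 2.1 m/s².
v² = v₀² + 2aΔx = 5.00² + 2·2.1·49 = 231 → v = 15.2 m/s
t = (v − v₀)/a = (15.2 − 5.00)/2.1 = 4.85 s

Phase 3 (constant speed): v₀ = 15.2 m/s, a = 0 m/s².
Constant speed: t = d/v = 181/15.2 = 11.9 s

Phase 4 (decelerating): v₀ = 15.2 m/s, a = -3.1 m/s².
v = v₀ + at → t = (1 − 15.2) / -3.1 = 4.58 s
v² = v₀² + 2aΔx → Δx = (1² − 15.2²)/(2·-3.1) = 37.1 m
Total distance = 8.00 + 49.0 + 181 + 37.1 = 275 m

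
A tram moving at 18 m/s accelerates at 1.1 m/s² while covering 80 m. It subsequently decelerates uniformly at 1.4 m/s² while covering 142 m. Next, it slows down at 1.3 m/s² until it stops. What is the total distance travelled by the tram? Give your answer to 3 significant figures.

Phase 1 (accelerating): v₀ = 18.0 m/s, a = 1.1 m/s².
v² = v₀² + 2aΔx = 18.0² + 2·1.1·80 = 500 → v = 22.4 m/s
t = (v − v₀)/a = (22.4 − 18.0)/1.1 = 3.96 s

Phase 2 (decelerating): v₀ = 22.4 m/s, a = -1.4 m/s².
v² = v₀² + 2aΔx = 22.4² + 2·-1.4·142 = 102 → v = 10.1 m/s
t = (v − v₀)/a = (10.1 − 22.4)/-1.4 = 8.74 s

Phase 3 (decelerating): v₀ = 10.1 m/s, a = -1.3 m/s².
v = v₀ + at → t = (0 − 10.1) / -1.3 = 7.78 s
v² = v₀² + 2aΔx → Δx = (0² − 10.1²)/(2·-1.3) = 39.4 m
Total distance = 80.0 + 142 + 39.4 = 261 m

261 m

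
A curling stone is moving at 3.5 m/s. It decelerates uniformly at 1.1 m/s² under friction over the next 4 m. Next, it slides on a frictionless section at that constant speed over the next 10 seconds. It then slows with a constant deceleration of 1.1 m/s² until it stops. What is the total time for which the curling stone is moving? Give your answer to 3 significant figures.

13.2 s

Phase 1 (decelerating): v₀ = 3.50 m/s, a = -1.1 m/s².
v² = v₀² + 2aΔx = 3.50² + 2·-1.1·4 = 3.45 → v = 1.86 m/s
t = (v − v₀)/a = (1.86 − 3.50)/-1.1 = 1.49 s

Phase 2 (constant speed): v₀ = 1.86 m/s, a = 0 m/s².
v = v₀ + at = 1.86 + (0)(10) = 1.86 m/s
Δx = v₀t + ½at² = 1.86·10 + 0.5·0·10² = 18.6 m

Phase 3 (decelerating): v₀ = 1.86 m/s, a = -1.1 m/s².
v = v₀ + at → t = (0 − 1.86) / -1.1 = 1.69 s
v² = v₀² + 2aΔx → Δx = (0² − 1.86²)/(2·-1.1) = 1.57 m
Total time = 1.49 + 10.0 + 1.69 = 13.2 s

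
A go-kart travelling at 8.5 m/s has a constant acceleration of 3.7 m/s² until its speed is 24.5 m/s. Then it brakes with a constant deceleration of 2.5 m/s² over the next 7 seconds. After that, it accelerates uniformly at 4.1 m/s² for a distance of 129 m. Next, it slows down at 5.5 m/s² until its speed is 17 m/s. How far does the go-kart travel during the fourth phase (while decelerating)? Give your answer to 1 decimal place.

Phase 1 (accelerating): v₀ = 8.50 m/s, a = 3.7 m/s².
v = v₀ + at → t = (24.5 − 8.50) / 3.7 = 4.32 s
v² = v₀² + 2aΔx → Δx = (24.5² − 8.50²)/(2·3.7) = 71.4 m

Phase 2 (decelerating): v₀ = 24.5 m/s, a = -2.5 m/s².
v = v₀ + at = 24.5 + (-2.5)(7) = 7.00 m/s
Δx = v₀t + ½at² = 24.5·7 + 0.5·-2.5·7² = 110 m

Phase 3 (accelerating): v₀ = 7.00 m/s, a = 4.1 m/s².
v² = v₀² + 2aΔx = 7.00² + 2·4.1·129 = 1110 → v = 33.3 m/s
t = (v − v₀)/a = (33.3 − 7.00)/4.1 = 6.41 s

Phase 4 (decelerating): v₀ = 33.3 m/s, a = -5.5 m/s².
v = v₀ + at → t = (17 − 33.3) / -5.5 = 2.96 s
v² = v₀² + 2aΔx → Δx = (17² − 33.3²)/(2·-5.5) = 74.3 m
Distance in phase 4 = 74.3 m

74.3 m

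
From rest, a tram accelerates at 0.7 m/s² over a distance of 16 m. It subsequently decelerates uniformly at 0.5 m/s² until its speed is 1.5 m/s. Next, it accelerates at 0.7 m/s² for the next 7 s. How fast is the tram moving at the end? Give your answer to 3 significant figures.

Phase 1 (accelerating): v₀ = 0 m/s, a = 0.7 m/s².
v² = v₀² + 2aΔx = 0² + 2·0.7·16 = 22.4 → v = 4.73 m/s
t = (v − v₀)/a = (4.73 − 0)/0.7 = 6.76 s

Phase 2 (decelerating): v₀ = 4.73 m/s, a = -0.5 m/s².
v = v₀ + at → t = (1.5 − 4.73) / -0.5 = 6.47 s
v² = v₀² + 2aΔx → Δx = (1.5² − 4.73²)/(2·-0.5) = 20.1 m

Phase 3 (accelerating): v₀ = 1.50 m/s, a = 0.7 m/s².
v = v₀ + at = 1.50 + (0.7)(7) = 6.40 m/s
Δx = v₀t + ½at² = 1.50·7 + 0.5·0.7·7² = 27.6 m
Final speed = 6.40 m/s

6.40 m/s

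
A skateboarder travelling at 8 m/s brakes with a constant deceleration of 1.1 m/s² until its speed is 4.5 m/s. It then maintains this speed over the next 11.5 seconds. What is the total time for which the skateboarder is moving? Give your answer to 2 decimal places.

Phase 1 (decelerating): v₀ = 8.00 m/s, a = -1.1 m/s².
v = v₀ + at → t = (4.5 − 8.00) / -1.1 = 3.18 s
v² = v₀² + 2aΔx → Δx = (4.5² − 8.00²)/(2·-1.1) = 19.9 m

Phase 2 (constant speed): v₀ = 4.50 m/s, a = 0 m/s².
v = v₀ + at = 4.50 + (0)(11.5) = 4.50 m/s
Δx = v₀t + ½at² = 4.50·11.5 + 0.5·0·11.5² = 51.8 m
Total time = 3.18 + 11.5 = 14.7 s

14.68 s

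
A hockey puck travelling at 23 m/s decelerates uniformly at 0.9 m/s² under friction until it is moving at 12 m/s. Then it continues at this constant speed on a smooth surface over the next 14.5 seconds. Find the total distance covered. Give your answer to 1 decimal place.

387.9 m

Phase 1 (decelerating): v₀ = 23.0 m/s, a = -0.9 m/s².
v = v₀ + at → t = (12 − 23.0) / -0.9 = 12.2 s
v² = v₀² + 2aΔx → Δx = (12² − 23.0²)/(2·-0.9) = 214 m

Phase 2 (constant speed): v₀ = 12.0 m/s, a = 0 m/s².
v = v₀ + at = 12.0 + (0)(14.5) = 12.0 m/s
Δx = v₀t + ½at² = 12.0·14.5 + 0.5·0·14.5² = 174 m
Total distance = 214 + 174 = 388 m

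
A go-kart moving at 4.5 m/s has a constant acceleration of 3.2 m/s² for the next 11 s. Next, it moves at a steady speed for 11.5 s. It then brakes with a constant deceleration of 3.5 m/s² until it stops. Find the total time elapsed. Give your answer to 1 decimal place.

Phase 1 (accelerating): v₀ = 4.50 m/s, a = 3.2 m/s².
v = v₀ + at = 4.50 + (3.2)(11) = 39.7 m/s
Δx = v₀t + ½at² = 4.50·11 + 0.5·3.2·11² = 243 m

Phase 2 (constant speed): v₀ = 39.7 m/s, a = 0 m/s².
v = v₀ + at = 39.7 + (0)(11.5) = 39.7 m/s
Δx = v₀t + ½at² = 39.7·11.5 + 0.5·0·11.5² = 457 m

Phase 3 (decelerating): v₀ = 39.7 m/s, a = -3.5 m/s².
v = v₀ + at → t = (0 − 39.7) / -3.5 = 11.3 s
v² = v₀² + 2aΔx → Δx = (0² − 39.7²)/(2·-3.5) = 225 m
Total time = 11.0 + 11.5 + 11.3 = 33.8 s

33.8 s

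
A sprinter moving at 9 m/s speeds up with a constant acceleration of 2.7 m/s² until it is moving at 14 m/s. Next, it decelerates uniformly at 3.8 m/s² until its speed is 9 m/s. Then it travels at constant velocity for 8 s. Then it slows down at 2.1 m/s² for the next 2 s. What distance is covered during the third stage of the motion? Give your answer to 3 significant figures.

Phase 1 (accelerating): v₀ = 9.00 m/s, a = 2.7 m/s².
v = v₀ + at → t = (14 − 9.00) / 2.7 = 1.85 s
v² = v₀² + 2aΔx → Δx = (14² − 9.00²)/(2·2.7) = 21.3 m

Phase 2 (decelerating): v₀ = 14.0 m/s, a = -3.8 m/s².
v = v₀ + at → t = (9 − 14.0) / -3.8 = 1.32 s
v² = v₀² + 2aΔx → Δx = (9² − 14.0²)/(2·-3.8) = 15.1 m

Phase 3 (constant speed): v₀ = 9.00 m/s, a = 0 m/s².
v = v₀ + at = 9.00 + (0)(8) = 9.00 m/s
Δx = v₀t + ½at² = 9.00·8 + 0.5·0·8² = 72.0 m
Distance in phase 3 = 72.0 m

72.0 m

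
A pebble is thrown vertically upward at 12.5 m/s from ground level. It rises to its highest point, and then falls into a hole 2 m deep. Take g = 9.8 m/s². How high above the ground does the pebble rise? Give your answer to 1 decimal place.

8.0 m

Phase 1 (rising): v₀ = 12.5 m/s, a = -9.8 m/s².
v = v₀ + at → t = (0 − 12.5) / -9.8 = 1.28 s
v² = v₀² + 2aΔx → Δx = (0² − 12.5²)/(2·-9.8) = 7.97 m
Maximum height = 7.97 m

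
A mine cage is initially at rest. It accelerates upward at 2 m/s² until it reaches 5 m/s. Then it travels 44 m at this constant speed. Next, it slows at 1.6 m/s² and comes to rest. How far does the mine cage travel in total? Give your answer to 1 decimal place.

Phase 1 (accelerating): v₀ = 0 m/s, a = 2 m/s².
v = v₀ + at → t = (5 − 0) / 2 = 2.50 s
v² = v₀² + 2aΔx → Δx = (5² − 0²)/(2·2) = 6.25 m

Phase 2 (constant speed): v₀ = 5.00 m/s, a = 0 m/s².
Constant speed: t = d/v = 44/5.00 = 8.80 s

Phase 3 (decelerating): v₀ = 5.00 m/s, a = -1.6 m/s².
v = v₀ + at → t = (0 − 5.00) / -1.6 = 3.12 s
v² = v₀² + 2aΔx → Δx = (0² − 5.00²)/(2·-1.6) = 7.81 m
Total distance = 6.25 + 44.0 + 7.81 = 58.1 m

58.1 m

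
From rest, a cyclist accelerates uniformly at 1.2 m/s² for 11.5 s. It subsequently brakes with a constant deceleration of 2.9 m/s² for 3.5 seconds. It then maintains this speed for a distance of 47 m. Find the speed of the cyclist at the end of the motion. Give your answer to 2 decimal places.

Phase 1 (accelerating): v₀ = 0 m/s, a = 1.2 m/s².
v = v₀ + at = 0 + (1.2)(11.5) = 13.8 m/s
Δx = v₀t + ½at² = 0·11.5 + 0.5·1.2·11.5² = 79.3 m

Phase 2 (decelerating): v₀ = 13.8 m/s, a = -2.9 m/s².
v = v₀ + at = 13.8 + (-2.9)(3.5) = 3.65 m/s
Δx = v₀t + ½at² = 13.8·3.5 + 0.5·-2.9·3.5² = 30.5 m

Phase 3 (constant speed): v₀ = 3.65 m/s, a = 0 m/s².
Constant speed: t = d/v = 47/3.65 = 12.9 s
Final speed = 3.65 m/s

3.65 m/s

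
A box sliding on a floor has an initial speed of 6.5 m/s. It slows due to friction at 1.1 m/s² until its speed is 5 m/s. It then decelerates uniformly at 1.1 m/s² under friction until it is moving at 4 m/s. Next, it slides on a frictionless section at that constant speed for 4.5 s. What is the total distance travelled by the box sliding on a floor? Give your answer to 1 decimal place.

29.9 m

Phase 1 (decelerating): v₀ = 6.50 m/s, a = -1.1 m/s².
v = v₀ + at → t = (5 − 6.50) / -1.1 = 1.36 s
v² = v₀² + 2aΔx → Δx = (5² − 6.50²)/(2·-1.1) = 7.84 m

Phase 2 (decelerating): v₀ = 5.00 m/s, a = -1.1 m/s².
v = v₀ + at → t = (4 − 5.00) / -1.1 = 0.909 s
v² = v₀² + 2aΔx → Δx = (4² − 5.00²)/(2·-1.1) = 4.09 m

Phase 3 (constant speed): v₀ = 4.00 m/s, a = 0 m/s².
v = v₀ + at = 4.00 + (0)(4.5) = 4.00 m/s
Δx = v₀t + ½at² = 4.00·4.5 + 0.5·0·4.5² = 18.0 m
Total distance = 7.84 + 4.09 + 18.0 = 29.9 m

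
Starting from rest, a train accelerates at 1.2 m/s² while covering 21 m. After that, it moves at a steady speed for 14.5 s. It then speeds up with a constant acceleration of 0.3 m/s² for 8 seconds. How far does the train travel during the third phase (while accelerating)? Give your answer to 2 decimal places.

Phase 1 (accelerating): v₀ = 0 m/s, a = 1.2 m/s².
v² = v₀² + 2aΔx = 0² + 2·1.2·21 = 50.4 → v = 7.10 m/s
t = (v − v₀)/a = (7.10 − 0)/1.2 = 5.92 s

Phase 2 (constant speed): v₀ = 7.10 m/s, a = 0 m/s².
v = v₀ + at = 7.10 + (0)(14.5) = 7.10 m/s
Δx = v₀t + ½at² = 7.10·14.5 + 0.5·0·14.5² = 103 m

Phase 3 (accelerating): v₀ = 7.10 m/s, a = 0.3 m/s².
v = v₀ + at = 7.10 + (0.3)(8) = 9.50 m/s
Δx = v₀t + ½at² = 7.10·8 + 0.5·0.3·8² = 66.4 m
Distance in phase 3 = 66.4 m

66.39 m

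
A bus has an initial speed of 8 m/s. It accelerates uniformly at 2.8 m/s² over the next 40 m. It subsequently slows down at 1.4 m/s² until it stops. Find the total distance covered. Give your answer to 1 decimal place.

Phase 1 (accelerating): v₀ = 8.00 m/s, a = 2.8 m/s².
v² = v₀² + 2aΔx = 8.00² + 2·2.8·40 = 288 → v = 17.0 m/s
t = (v − v₀)/a = (17.0 − 8.00)/2.8 = 3.20 s

Phase 2 (decelerating): v₀ = 17.0 m/s, a = -1.4 m/s².
v = v₀ + at → t = (0 − 17.0) / -1.4 = 12.1 s
v² = v₀² + 2aΔx → Δx = (0² − 17.0²)/(2·-1.4) = 103 m
Total distance = 40.0 + 103 = 143 m

142.9 m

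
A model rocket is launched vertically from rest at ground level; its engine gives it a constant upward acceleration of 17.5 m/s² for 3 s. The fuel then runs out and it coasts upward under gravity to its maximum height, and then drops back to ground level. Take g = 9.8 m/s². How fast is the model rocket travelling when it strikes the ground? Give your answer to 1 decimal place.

65.6 m/s

Phase 1 (powered ascent): v₀ = 0 m/s, a = 17.5 m/s².
v = v₀ + at = 0 + (17.5)(3) = 52.5 m/s
Δx = v₀t + ½at² = 0·3 + 0.5·17.5·3² = 78.8 m

Phase 2 (coasting upward): v₀ = 52.5 m/s, a = -9.8 m/s².
v = v₀ + at → t = (0 − 52.5) / -9.8 = 5.36 s
v² = v₀² + 2aΔx → Δx = (0² − 52.5²)/(2·-9.8) = 141 m

Phase 3 (free fall): v₀ = 0 m/s, a = -9.8 m/s².
Falls 219 m from rest: t = √(2·219/9.8) = 6.69 s; v = g·t = 65.6 m/s.
Impact speed = 65.6 m/s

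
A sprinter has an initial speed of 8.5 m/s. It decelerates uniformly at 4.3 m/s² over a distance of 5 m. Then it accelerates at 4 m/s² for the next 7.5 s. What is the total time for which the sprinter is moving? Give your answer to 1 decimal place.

8.2 s

Phase 1 (decelerating): v₀ = 8.50 m/s, a = -4.3 m/s².
v² = v₀² + 2aΔx = 8.50² + 2·-4.3·5 = 29.2 → v = 5.41 m/s
t = (v − v₀)/a = (5.41 − 8.50)/-4.3 = 0.719 s

Phase 2 (accelerating): v₀ = 5.41 m/s, a = 4 m/s².
v = v₀ + at = 5.41 + (4)(7.5) = 35.4 m/s
Δx = v₀t + ½at² = 5.41·7.5 + 0.5·4·7.5² = 153 m
Total time = 0.719 + 7.50 = 8.22 s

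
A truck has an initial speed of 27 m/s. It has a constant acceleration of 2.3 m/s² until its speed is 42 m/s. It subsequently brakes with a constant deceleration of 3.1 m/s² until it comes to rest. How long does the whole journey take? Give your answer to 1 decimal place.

Phase 1 (accelerating): v₀ = 27.0 m/s, a = 2.3 m/s².
v = v₀ + at → t = (42 − 27.0) / 2.3 = 6.52 s
v² = v₀² + 2aΔx → Δx = (42² − 27.0²)/(2·2.3) = 225 m

Phase 2 (decelerating): v₀ = 42.0 m/s, a = -3.1 m/s².
v = v₀ + at → t = (0 − 42.0) / -3.1 = 13.5 s
v² = v₀² + 2aΔx → Δx = (0² − 42.0²)/(2·-3.1) = 285 m
Total time = 6.52 + 13.5 = 20.1 s

20.1 s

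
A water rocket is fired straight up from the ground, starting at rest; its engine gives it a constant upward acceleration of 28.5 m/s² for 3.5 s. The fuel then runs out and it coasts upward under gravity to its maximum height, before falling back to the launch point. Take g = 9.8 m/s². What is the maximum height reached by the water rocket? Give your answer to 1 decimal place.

682.2 m

Phase 1 (powered ascent): v₀ = 0 m/s, a = 28.5 m/s².
v = v₀ + at = 0 + (28.5)(3.5) = 99.8 m/s
Δx = v₀t + ½at² = 0·3.5 + 0.5·28.5·3.5² = 175 m

Phase 2 (coasting upward): v₀ = 99.8 m/s, a = -9.8 m/s².
v = v₀ + at → t = (0 − 99.8) / -9.8 = 10.2 s
v² = v₀² + 2aΔx → Δx = (0² − 99.8²)/(2·-9.8) = 508 m
Maximum height = 175 + 508 = 682 m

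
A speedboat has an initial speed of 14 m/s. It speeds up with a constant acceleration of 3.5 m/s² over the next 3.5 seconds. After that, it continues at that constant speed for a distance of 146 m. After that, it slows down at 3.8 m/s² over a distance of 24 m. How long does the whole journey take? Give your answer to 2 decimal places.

10.05 s

Phase 1 (accelerating): v₀ = 14.0 m/s, a = 3.5 m/s².
v = v₀ + at = 14.0 + (3.5)(3.5) = 26.2 m/s
Δx = v₀t + ½at² = 14.0·3.5 + 0.5·3.5·3.5² = 70.4 m

Phase 2 (constant speed): v₀ = 26.2 m/s, a = 0 m/s².
Constant speed: t = d/v = 146/26.2 = 5.56 s

Phase 3 (decelerating): v₀ = 26.2 m/s, a = -3.8 m/s².
v² = v₀² + 2aΔx = 26.2² + 2·-3.8·24 = 507 → v = 22.5 m/s
t = (v − v₀)/a = (22.5 − 26.2)/-3.8 = 0.984 s
Total time = 3.50 + 5.56 + 0.984 = 10.0 s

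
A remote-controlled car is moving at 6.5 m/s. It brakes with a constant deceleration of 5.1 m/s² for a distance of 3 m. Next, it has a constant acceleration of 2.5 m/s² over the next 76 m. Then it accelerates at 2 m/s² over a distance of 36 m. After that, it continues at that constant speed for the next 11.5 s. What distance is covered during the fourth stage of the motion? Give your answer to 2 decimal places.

Phase 1 (decelerating): v₀ = 6.50 m/s, a = -5.1 m/s².
v² = v₀² + 2aΔx = 6.50² + 2·-5.1·3 = 11.7 → v = 3.41 m/s
t = (v − v₀)/a = (3.41 − 6.50)/-5.1 = 0.605 s

Phase 2 (accelerating): v₀ = 3.41 m/s, a = 2.5 m/s².
v² = v₀² + 2aΔx = 3.41² + 2·2.5·76 = 392 → v = 19.8 m/s
t = (v − v₀)/a = (19.8 − 3.41)/2.5 = 6.55 s

Phase 3 (accelerating): v₀ = 19.8 m/s, a = 2 m/s².
v² = v₀² + 2aΔx = 19.8² + 2·2·36 = 536 → v = 23.1 m/s
t = (v − v₀)/a = (23.1 − 19.8)/2 = 1.68 s

Phase 4 (constant speed): v₀ = 23.1 m/s, a = 0 m/s².
v = v₀ + at = 23.1 + (0)(11.5) = 23.1 m/s
Δx = v₀t + ½at² = 23.1·11.5 + 0.5·0·11.5² = 266 m
Distance in phase 4 = 266 m

266.16 m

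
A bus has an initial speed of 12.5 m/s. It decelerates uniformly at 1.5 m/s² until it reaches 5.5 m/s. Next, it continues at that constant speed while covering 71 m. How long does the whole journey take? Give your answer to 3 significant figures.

17.6 s

Phase 1 (decelerating): v₀ = 12.5 m/s, a = -1.5 m/s².
v = v₀ + at → t = (5.5 − 12.5) / -1.5 = 4.67 s
v² = v₀² + 2aΔx → Δx = (5.5² − 12.5²)/(2·-1.5) = 42.0 m

Phase 2 (constant speed): v₀ = 5.50 m/s, a = 0 m/s².
Constant speed: t = d/v = 71/5.50 = 12.9 s
Total time = 4.67 + 12.9 = 17.6 s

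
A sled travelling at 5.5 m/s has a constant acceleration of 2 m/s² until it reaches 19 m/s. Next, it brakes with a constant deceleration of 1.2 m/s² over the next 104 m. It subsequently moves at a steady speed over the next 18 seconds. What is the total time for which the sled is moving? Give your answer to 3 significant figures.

31.8 s

Phase 1 (accelerating): v₀ = 5.50 m/s, a = 2 m/s².
v = v₀ + at → t = (19 − 5.50) / 2 = 6.75 s
v² = v₀² + 2aΔx → Δx = (19² − 5.50²)/(2·2) = 82.7 m

Phase 2 (decelerating): v₀ = 19.0 m/s, a = -1.2 m/s².
v² = v₀² + 2aΔx = 19.0² + 2·-1.2·104 = 111 → v = 10.6 m/s
t = (v − v₀)/a = (10.6 − 19.0)/-1.2 = 7.04 s

Phase 3 (constant speed): v₀ = 10.6 m/s, a = 0 m/s².
v = v₀ + at = 10.6 + (0)(18) = 10.6 m/s
Δx = v₀t + ½at² = 10.6·18 + 0.5·0·18² = 190 m
Total time = 6.75 + 7.04 + 18.0 = 31.8 s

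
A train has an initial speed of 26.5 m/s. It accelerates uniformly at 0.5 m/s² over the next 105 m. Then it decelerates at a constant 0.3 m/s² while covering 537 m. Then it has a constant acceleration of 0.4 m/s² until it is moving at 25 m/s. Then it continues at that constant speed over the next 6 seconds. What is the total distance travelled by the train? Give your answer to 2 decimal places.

966.94 m

Phase 1 (accelerating): v₀ = 26.5 m/s, a = 0.5 m/s².
v² = v₀² + 2aΔx = 26.5² + 2·0.5·105 = 807 → v = 28.4 m/s
t = (v − v₀)/a = (28.4 − 26.5)/0.5 = 3.82 s

Phase 2 (decelerating): v₀ = 28.4 m/s, a = -0.3 m/s².
v² = v₀² + 2aΔx = 28.4² + 2·-0.3·537 = 485 → v = 22.0 m/s
t = (v − v₀)/a = (22.0 − 28.4)/-0.3 = 21.3 s

Phase 3 (accelerating): v₀ = 22.0 m/s, a = 0.4 m/s².
v = v₀ + at → t = (25 − 22.0) / 0.4 = 7.44 s
v² = v₀² + 2aΔx → Δx = (25² − 22.0²)/(2·0.4) = 175 m

Phase 4 (constant speed): v₀ = 25.0 m/s, a = 0 m/s².
v = v₀ + at = 25.0 + (0)(6) = 25.0 m/s
Δx = v₀t + ½at² = 25.0·6 + 0.5·0·6² = 150 m
Total distance = 105 + 537 + 175 + 150 = 967 m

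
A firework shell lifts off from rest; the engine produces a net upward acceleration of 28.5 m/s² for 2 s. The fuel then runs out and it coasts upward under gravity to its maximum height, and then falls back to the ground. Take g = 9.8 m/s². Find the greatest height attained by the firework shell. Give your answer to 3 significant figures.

Phase 1 (powered ascent): v₀ = 0 m/s, a = 28.5 m/s².
v = v₀ + at = 0 + (28.5)(2) = 57.0 m/s
Δx = v₀t + ½at² = 0·2 + 0.5·28.5·2² = 57.0 m

Phase 2 (coasting upward): v₀ = 57.0 m/s, a = -9.8 m/s².
v = v₀ + at → t = (0 − 57.0) / -9.8 = 5.82 s
v² = v₀² + 2aΔx → Δx = (0² − 57.0²)/(2·-9.8) = 166 m
Maximum height = 57.0 + 166 = 223 m

223 m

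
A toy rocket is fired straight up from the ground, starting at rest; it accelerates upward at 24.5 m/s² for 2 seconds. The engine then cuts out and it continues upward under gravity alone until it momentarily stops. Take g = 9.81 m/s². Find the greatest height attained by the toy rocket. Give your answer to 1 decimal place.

Phase 1 (powered ascent): v₀ = 0 m/s, a = 24.5 m/s².
v = v₀ + at = 0 + (24.5)(2) = 49.0 m/s
Δx = v₀t + ½at² = 0·2 + 0.5·24.5·2² = 49.0 m

Phase 2 (coasting upward): v₀ = 49.0 m/s, a = -9.81 m/s².
v = v₀ + at → t = (0 − 49.0) / -9.81 = 4.99 s
v² = v₀² + 2aΔx → Δx = (0² − 49.0²)/(2·-9.81) = 122 m
Maximum height = 49.0 + 122 = 171 m

171.4 m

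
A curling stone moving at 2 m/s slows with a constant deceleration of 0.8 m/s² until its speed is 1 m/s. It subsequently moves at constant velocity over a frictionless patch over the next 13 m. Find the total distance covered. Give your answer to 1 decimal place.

Phase 1 (decelerating): v₀ = 2.00 m/s, a = -0.8 m/s².
v = v₀ + at → t = (1 − 2.00) / -0.8 = 1.25 s
v² = v₀² + 2aΔx → Δx = (1² − 2.00²)/(2·-0.8) = 1.88 m

Phase 2 (constant speed): v₀ = 1.00 m/s, a = 0 m/s².
Constant speed: t = d/v = 13/1.00 = 13.0 s
Total distance = 1.88 + 13.0 = 14.9 m

14.9 m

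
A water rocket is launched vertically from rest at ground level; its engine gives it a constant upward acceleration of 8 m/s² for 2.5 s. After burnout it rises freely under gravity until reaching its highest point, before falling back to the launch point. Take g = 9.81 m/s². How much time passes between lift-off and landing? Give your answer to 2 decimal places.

Phase 1 (powered ascent): v₀ = 0 m/s, a = 8 m/s².
v = v₀ + at = 0 + (8)(2.5) = 20.0 m/s
Δx = v₀t + ½at² = 0·2.5 + 0.5·8·2.5² = 25.0 m

Phase 2 (coasting upward): v₀ = 20.0 m/s, a = -9.81 m/s².
v = v₀ + at → t = (0 − 20.0) / -9.81 = 2.04 s
v² = v₀² + 2aΔx → Δx = (0² − 20.0²)/(2·-9.81) = 20.4 m

Phase 3 (free fall): v₀ = 0 m/s, a = -9.81 m/s².
Falls 45.4 m from rest: t = √(2·45.4/9.81) = 3.04 s; v = g·t = 29.8 m/s.
Total time = 2.50 + 2.04 + 3.04 = 7.58 s

7.58 s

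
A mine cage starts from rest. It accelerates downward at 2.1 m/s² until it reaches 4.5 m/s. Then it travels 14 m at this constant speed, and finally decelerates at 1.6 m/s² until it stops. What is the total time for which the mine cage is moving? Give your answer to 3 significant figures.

Phase 1 (accelerating): v₀ = 0 m/s, a = 2.1 m/s².
v = v₀ + at → t = (4.5 − 0) / 2.1 = 2.14 s
v² = v₀² + 2aΔx → Δx = (4.5² − 0²)/(2·2.1) = 4.82 m

Phase 2 (constant speed): v₀ = 4.50 m/s, a = 0 m/s².
Constant speed: t = d/v = 14/4.50 = 3.11 s

Phase 3 (decelerating): v₀ = 4.50 m/s, a = -1.6 m/s².
v = v₀ + at → t = (0 − 4.50) / -1.6 = 2.81 s
v² = v₀² + 2aΔx → Δx = (0² − 4.50²)/(2·-1.6) = 6.33 m
Total time = 2.14 + 3.11 + 2.81 = 8.07 s

8.07 s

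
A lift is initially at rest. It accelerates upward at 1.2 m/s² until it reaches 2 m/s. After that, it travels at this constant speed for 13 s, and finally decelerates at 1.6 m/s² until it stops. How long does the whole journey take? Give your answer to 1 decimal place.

15.9 s

Phase 1 (accelerating): v₀ = 0 m/s, a = 1.2 m/s².
v = v₀ + at → t = (2 − 0) / 1.2 = 1.67 s
v² = v₀² + 2aΔx → Δx = (2² − 0²)/(2·1.2) = 1.67 m

Phase 2 (constant speed): v₀ = 2.00 m/s, a = 0 m/s².
v = v₀ + at = 2.00 + (0)(13) = 2.00 m/s
Δx = v₀t + ½at² = 2.00·13 + 0.5·0·13² = 26.0 m

Phase 3 (decelerating): v₀ = 2.00 m/s, a = -1.6 m/s².
v = v₀ + at → t = (0 − 2.00) / -1.6 = 1.25 s
v² = v₀² + 2aΔx → Δx = (0² − 2.00²)/(2·-1.6) = 1.25 m
Total time = 1.67 + 13.0 + 1.25 = 15.9 s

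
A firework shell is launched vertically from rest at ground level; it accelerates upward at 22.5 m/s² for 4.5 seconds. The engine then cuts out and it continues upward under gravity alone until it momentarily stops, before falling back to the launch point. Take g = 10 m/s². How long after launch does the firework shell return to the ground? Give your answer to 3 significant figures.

Phase 1 (powered ascent): v₀ = 0 m/s, a = 22.5 m/s².
v = v₀ + at = 0 + (22.5)(4.5) = 101 m/s
Δx = v₀t + ½at² = 0·4.5 + 0.5·22.5·4.5² = 228 m

Phase 2 (coasting upward): v₀ = 101 m/s, a = -10 m/s².
v = v₀ + at → t = (0 − 101) / -10 = 10.1 s
v² = v₀² + 2aΔx → Δx = (0² − 101²)/(2·-10) = 513 m

Phase 3 (free fall): v₀ = 0 m/s, a = -10 m/s².
Falls 740 m from rest: t = √(2·740/10) = 12.2 s; v = g·t = 122 m/s.
Total time = 4.50 + 10.1 + 12.2 = 26.8 s

26.8 s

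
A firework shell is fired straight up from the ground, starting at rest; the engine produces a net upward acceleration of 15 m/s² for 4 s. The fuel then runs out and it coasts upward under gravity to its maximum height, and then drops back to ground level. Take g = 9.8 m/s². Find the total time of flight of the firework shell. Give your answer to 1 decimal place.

18.0 s

Phase 1 (powered ascent): v₀ = 0 m/s, a = 15 m/s².
v = v₀ + at = 0 + (15)(4) = 60.0 m/s
Δx = v₀t + ½at² = 0·4 + 0.5·15·4² = 120 m

Phase 2 (coasting upward): v₀ = 60.0 m/s, a = -9.8 m/s².
v = v₀ + at → t = (0 − 60.0) / -9.8 = 6.12 s
v² = v₀² + 2aΔx → Δx = (0² − 60.0²)/(2·-9.8) = 184 m

Phase 3 (free fall): v₀ = 0 m/s, a = -9.8 m/s².
Falls 304 m from rest: t = √(2·304/9.8) = 7.87 s; v = g·t = 77.1 m/s.
Total time = 4.00 + 6.12 + 7.87 = 18.0 s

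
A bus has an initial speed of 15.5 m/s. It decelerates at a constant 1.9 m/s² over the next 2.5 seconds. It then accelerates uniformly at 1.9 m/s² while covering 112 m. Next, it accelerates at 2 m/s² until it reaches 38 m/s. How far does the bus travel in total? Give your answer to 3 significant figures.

Phase 1 (decelerating): v₀ = 15.5 m/s, a = -1.9 m/s².
v = v₀ + at = 15.5 + (-1.9)(2.5) = 10.8 m/s
Δx = v₀t + ½at² = 15.5·2.5 + 0.5·-1.9·2.5² = 32.8 m

Phase 2 (accelerating): v₀ = 10.8 m/s, a = 1.9 m/s².
v² = v₀² + 2aΔx = 10.8² + 2·1.9·112 = 541 → v = 23.3 m/s
t = (v − v₀)/a = (23.3 − 10.8)/1.9 = 6.59 s

Phase 3 (accelerating): v₀ = 23.3 m/s, a = 2 m/s².
v = v₀ + at → t = (38 − 23.3) / 2 = 7.37 s
v² = v₀² + 2aΔx → Δx = (38² − 23.3²)/(2·2) = 226 m
Total distance = 32.8 + 112 + 226 = 371 m

371 m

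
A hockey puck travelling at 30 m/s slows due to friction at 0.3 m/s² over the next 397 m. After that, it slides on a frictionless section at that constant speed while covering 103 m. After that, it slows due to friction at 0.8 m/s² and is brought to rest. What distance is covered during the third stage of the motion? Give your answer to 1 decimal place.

Phase 1 (decelerating): v₀ = 30.0 m/s, a = -0.3 m/s².
v² = v₀² + 2aΔx = 30.0² + 2·-0.3·397 = 662 → v = 25.7 m/s
t = (v − v₀)/a = (25.7 − 30.0)/-0.3 = 14.2 s

Phase 2 (constant speed): v₀ = 25.7 m/s, a = 0 m/s².
Constant speed: t = d/v = 103/25.7 = 4.00 s

Phase 3 (decelerating): v₀ = 25.7 m/s, a = -0.8 m/s².
v = v₀ + at → t = (0 − 25.7) / -0.8 = 32.2 s
v² = v₀² + 2aΔx → Δx = (0² − 25.7²)/(2·-0.8) = 414 m
Distance in phase 3 = 414 m

413.6 m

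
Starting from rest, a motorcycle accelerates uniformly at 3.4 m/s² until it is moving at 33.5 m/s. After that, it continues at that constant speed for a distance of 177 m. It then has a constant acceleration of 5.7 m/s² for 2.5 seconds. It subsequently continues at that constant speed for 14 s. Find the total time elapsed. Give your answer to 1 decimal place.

31.6 s

Phase 1 (accelerating): v₀ = 0 m/s, a = 3.4 m/s².
v = v₀ + at → t = (33.5 − 0) / 3.4 = 9.85 s
v² = v₀² + 2aΔx → Δx = (33.5² − 0²)/(2·3.4) = 165 m

Phase 2 (constant speed): v₀ = 33.5 m/s, a = 0 m/s².
Constant speed: t = d/v = 177/33.5 = 5.28 s

Phase 3 (accelerating): v₀ = 33.5 m/s, a = 5.7 m/s².
v = v₀ + at = 33.5 + (5.7)(2.5) = 47.8 m/s
Δx = v₀t + ½at² = 33.5·2.5 + 0.5·5.7·2.5² = 102 m

Phase 4 (constant speed): v₀ = 47.8 m/s, a = 0 m/s².
v = v₀ + at = 47.8 + (0)(14) = 47.8 m/s
Δx = v₀t + ½at² = 47.8·14 + 0.5·0·14² = 668 m
Total time = 9.85 + 5.28 + 2.50 + 14.0 = 31.6 s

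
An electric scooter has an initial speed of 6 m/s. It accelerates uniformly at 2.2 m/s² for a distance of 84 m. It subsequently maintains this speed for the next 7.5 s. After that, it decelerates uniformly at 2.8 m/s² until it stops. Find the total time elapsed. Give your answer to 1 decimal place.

21.1 s

Phase 1 (accelerating): v₀ = 6.00 m/s, a = 2.2 m/s².
v² = v₀² + 2aΔx = 6.00² + 2·2.2·84 = 406 → v = 20.1 m/s
t = (v − v₀)/a = (20.1 − 6.00)/2.2 = 6.43 s

Phase 2 (constant speed): v₀ = 20.1 m/s, a = 0 m/s².
v = v₀ + at = 20.1 + (0)(7.5) = 20.1 m/s
Δx = v₀t + ½at² = 20.1·7.5 + 0.5·0·7.5² = 151 m

Phase 3 (decelerating): v₀ = 20.1 m/s, a = -2.8 m/s².
v = v₀ + at → t = (0 − 20.1) / -2.8 = 7.19 s
v² = v₀² + 2aΔx → Δx = (0² − 20.1²)/(2·-2.8) = 72.4 m
Total time = 6.43 + 7.50 + 7.19 = 21.1 s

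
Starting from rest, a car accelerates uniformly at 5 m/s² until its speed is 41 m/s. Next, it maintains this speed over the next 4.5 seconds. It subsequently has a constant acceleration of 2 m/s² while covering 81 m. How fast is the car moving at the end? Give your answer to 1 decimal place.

Phase 1 (accelerating): v₀ = 0 m/s, a = 5 m/s².
v = v₀ + at → t = (41 − 0) / 5 = 8.20 s
v² = v₀² + 2aΔx → Δx = (41² − 0²)/(2·5) = 168 m

Phase 2 (constant speed): v₀ = 41.0 m/s, a = 0 m/s².
v = v₀ + at = 41.0 + (0)(4.5) = 41.0 m/s
Δx = v₀t + ½at² = 41.0·4.5 + 0.5·0·4.5² = 184 m

Phase 3 (accelerating): v₀ = 41.0 m/s, a = 2 m/s².
v² = v₀² + 2aΔx = 41.0² + 2·2·81 = 2000 → v = 44.8 m/s
t = (v − v₀)/a = (44.8 − 41.0)/2 = 1.89 s
Final speed = 44.8 m/s

44.8 m/s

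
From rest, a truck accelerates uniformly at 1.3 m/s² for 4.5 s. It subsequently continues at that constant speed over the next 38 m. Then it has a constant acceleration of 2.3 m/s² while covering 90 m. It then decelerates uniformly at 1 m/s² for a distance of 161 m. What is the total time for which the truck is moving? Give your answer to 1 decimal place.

27.6 s

Phase 1 (accelerating): v₀ = 0 m/s, a = 1.3 m/s².
v = v₀ + at = 0 + (1.3)(4.5) = 5.85 m/s
Δx = v₀t + ½at² = 0·4.5 + 0.5·1.3·4.5² = 13.2 m

Phase 2 (constant speed): v₀ = 5.85 m/s, a = 0 m/s².
Constant speed: t = d/v = 38/5.85 = 6.50 s

Phase 3 (accelerating): v₀ = 5.85 m/s, a = 2.3 m/s².
v² = v₀² + 2aΔx = 5.85² + 2·2.3·90 = 448 → v = 21.2 m/s
t = (v − v₀)/a = (21.2 − 5.85)/2.3 = 6.66 s

Phase 4 (decelerating): v₀ = 21.2 m/s, a = -1 m/s².
v² = v₀² + 2aΔx = 21.2² + 2·-1·161 = 126 → v = 11.2 m/s
t = (v − v₀)/a = (11.2 − 21.2)/-1 = 9.94 s
Total time = 4.50 + 6.50 + 6.66 + 9.94 = 27.6 s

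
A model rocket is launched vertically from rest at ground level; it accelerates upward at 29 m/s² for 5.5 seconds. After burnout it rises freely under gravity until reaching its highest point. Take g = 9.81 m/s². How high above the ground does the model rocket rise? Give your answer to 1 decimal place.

1735.3 m

Phase 1 (powered ascent): v₀ = 0 m/s, a = 29 m/s².
v = v₀ + at = 0 + (29)(5.5) = 160 m/s
Δx = v₀t + ½at² = 0·5.5 + 0.5·29·5.5² = 439 m

Phase 2 (coasting upward): v₀ = 160 m/s, a = -9.81 m/s².
v = v₀ + at → t = (0 − 160) / -9.81 = 16.3 s
v² = v₀² + 2aΔx → Δx = (0² − 160²)/(2·-9.81) = 1300 m
Maximum height = 439 + 1300 = 1740 m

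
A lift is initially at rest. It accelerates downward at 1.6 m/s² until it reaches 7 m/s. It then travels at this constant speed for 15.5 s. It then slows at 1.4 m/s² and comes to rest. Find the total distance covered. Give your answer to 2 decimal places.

Phase 1 (accelerating): v₀ = 0 m/s, a = 1.6 m/s².
v = v₀ + at → t = (7 − 0) / 1.6 = 4.38 s
v² = v₀² + 2aΔx → Δx = (7² − 0²)/(2·1.6) = 15.3 m

Phase 2 (constant speed): v₀ = 7.00 m/s, a = 0 m/s².
v = v₀ + at = 7.00 + (0)(15.5) = 7.00 m/s
Δx = v₀t + ½at² = 7.00·15.5 + 0.5·0·15.5² = 108 m

Phase 3 (decelerating): v₀ = 7.00 m/s, a = -1.4 m/s².
v = v₀ + at → t = (0 − 7.00) / -1.4 = 5.00 s
v² = v₀² + 2aΔx → Δx = (0² − 7.00²)/(2·-1.4) = 17.5 m
Total distance = 15.3 + 108 + 17.5 = 141 m

141.31 m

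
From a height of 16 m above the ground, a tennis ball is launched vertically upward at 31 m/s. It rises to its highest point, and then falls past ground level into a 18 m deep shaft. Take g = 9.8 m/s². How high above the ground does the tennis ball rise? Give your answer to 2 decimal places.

Phase 1 (rising): v₀ = 31.0 m/s, a = -9.8 m/s².
v = v₀ + at → t = (0 − 31.0) / -9.8 = 3.16 s
v² = v₀² + 2aΔx → Δx = (0² − 31.0²)/(2·-9.8) = 49.0 m
Maximum height = 16 + 49.0 = 65.0 m

65.03 m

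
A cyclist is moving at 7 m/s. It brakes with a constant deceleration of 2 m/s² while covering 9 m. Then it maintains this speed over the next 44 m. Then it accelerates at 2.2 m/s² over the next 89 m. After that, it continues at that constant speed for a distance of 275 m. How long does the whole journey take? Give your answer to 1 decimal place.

Phase 1 (decelerating): v₀ = 7.00 m/s, a = -2 m/s².
v² = v₀² + 2aΔx = 7.00² + 2·-2·9 = 13.0 → v = 3.61 m/s
t = (v − v₀)/a = (3.61 − 7.00)/-2 = 1.70 s

Phase 2 (constant speed): v₀ = 3.61 m/s, a = 0 m/s².
Constant speed: t = d/v = 44/3.61 = 12.2 s

Phase 3 (accelerating): v₀ = 3.61 m/s, a = 2.2 m/s².
v² = v₀² + 2aΔx = 3.61² + 2·2.2·89 = 405 → v = 20.1 m/s
t = (v − v₀)/a = (20.1 − 3.61)/2.2 = 7.50 s

Phase 4 (constant speed): v₀ = 20.1 m/s, a = 0 m/s².
Constant speed: t = d/v = 275/20.1 = 13.7 s
Total time = 1.70 + 12.2 + 7.50 + 13.7 = 35.1 s

35.1 s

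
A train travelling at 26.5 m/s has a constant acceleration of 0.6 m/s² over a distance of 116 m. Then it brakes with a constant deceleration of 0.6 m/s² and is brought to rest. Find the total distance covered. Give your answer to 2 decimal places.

Phase 1 (accelerating): v₀ = 26.5 m/s, a = 0.6 m/s².
v² = v₀² + 2aΔx = 26.5² + 2·0.6·116 = 841 → v = 29.0 m/s
t = (v − v₀)/a = (29.0 − 26.5)/0.6 = 4.18 s

Phase 2 (decelerating): v₀ = 29.0 m/s, a = -0.6 m/s².
v = v₀ + at → t = (0 − 29.0) / -0.6 = 48.3 s
v² = v₀² + 2aΔx → Δx = (0² − 29.0²)/(2·-0.6) = 701 m
Total distance = 116 + 701 = 817 m

817.21 m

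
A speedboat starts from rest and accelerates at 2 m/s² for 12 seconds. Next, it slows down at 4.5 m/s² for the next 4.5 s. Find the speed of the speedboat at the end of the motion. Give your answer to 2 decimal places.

Phase 1 (accelerating): v₀ = 0 m/s, a = 2 m/s².
v = v₀ + at = 0 + (2)(12) = 24.0 m/s
Δx = v₀t + ½at² = 0·12 + 0.5·2·12² = 144 m

Phase 2 (decelerating): v₀ = 24.0 m/s, a = -4.5 m/s².
v = v₀ + at = 24.0 + (-4.5)(4.5) = 3.75 m/s
Δx = v₀t + ½at² = 24.0·4.5 + 0.5·-4.5·4.5² = 62.4 m
Final speed = 3.75 m/s

3.75 m/s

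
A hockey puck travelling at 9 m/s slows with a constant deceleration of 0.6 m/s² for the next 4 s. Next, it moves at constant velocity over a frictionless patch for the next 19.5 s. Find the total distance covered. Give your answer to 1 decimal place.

159.9 m

Phase 1 (decelerating): v₀ = 9.00 m/s, a = -0.6 m/s².
v = v₀ + at = 9.00 + (-0.6)(4) = 6.60 m/s
Δx = v₀t + ½at² = 9.00·4 + 0.5·-0.6·4² = 31.2 m

Phase 2 (constant speed): v₀ = 6.60 m/s, a = 0 m/s².
v = v₀ + at = 6.60 + (0)(19.5) = 6.60 m/s
Δx = v₀t + ½at² = 6.60·19.5 + 0.5·0·19.5² = 129 m
Total distance = 31.2 + 129 = 160 m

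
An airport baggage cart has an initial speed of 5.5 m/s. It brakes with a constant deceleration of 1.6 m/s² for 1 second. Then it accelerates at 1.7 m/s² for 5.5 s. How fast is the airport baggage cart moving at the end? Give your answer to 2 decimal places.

13.25 m/s

Phase 1 (decelerating): v₀ = 5.50 m/s, a = -1.6 m/s².
v = v₀ + at = 5.50 + (-1.6)(1) = 3.90 m/s
Δx = v₀t + ½at² = 5.50·1 + 0.5·-1.6·1² = 4.70 m

Phase 2 (accelerating): v₀ = 3.90 m/s, a = 1.7 m/s².
v = v₀ + at = 3.90 + (1.7)(5.5) = 13.2 m/s
Δx = v₀t + ½at² = 3.90·5.5 + 0.5·1.7·5.5² = 47.2 m
Final speed = 13.2 m/s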